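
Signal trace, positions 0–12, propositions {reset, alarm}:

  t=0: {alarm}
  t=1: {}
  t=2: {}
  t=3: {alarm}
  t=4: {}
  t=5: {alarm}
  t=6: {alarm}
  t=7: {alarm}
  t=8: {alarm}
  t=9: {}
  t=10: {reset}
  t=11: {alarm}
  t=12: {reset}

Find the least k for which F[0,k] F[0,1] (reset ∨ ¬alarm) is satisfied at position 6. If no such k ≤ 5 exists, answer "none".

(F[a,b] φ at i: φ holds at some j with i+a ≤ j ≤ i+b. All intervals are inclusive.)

2

Scan j = 6,7,… for F[0,1] (reset ∨ ¬alarm):
  j=6: fails
  j=7: fails
  j=8: holds
First hit at j=8, so smallest k = 8-6 = 2.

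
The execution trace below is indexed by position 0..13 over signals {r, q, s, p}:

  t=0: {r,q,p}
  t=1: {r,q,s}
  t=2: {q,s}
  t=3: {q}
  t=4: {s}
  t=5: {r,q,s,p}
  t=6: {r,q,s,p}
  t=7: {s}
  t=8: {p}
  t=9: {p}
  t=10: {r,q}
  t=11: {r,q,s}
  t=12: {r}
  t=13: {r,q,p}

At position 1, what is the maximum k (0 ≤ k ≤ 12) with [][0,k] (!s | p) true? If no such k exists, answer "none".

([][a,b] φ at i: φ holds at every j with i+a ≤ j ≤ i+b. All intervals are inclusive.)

(!s | p) must hold from j=1 onward; find where it first fails.
  j=1: fails → no k works.

none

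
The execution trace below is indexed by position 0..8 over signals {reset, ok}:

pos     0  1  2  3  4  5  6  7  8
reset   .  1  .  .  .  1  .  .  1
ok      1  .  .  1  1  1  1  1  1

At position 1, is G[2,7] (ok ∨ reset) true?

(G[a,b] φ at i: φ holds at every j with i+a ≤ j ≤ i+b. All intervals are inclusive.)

Holds

Check (ok ∨ reset) at every j in [3,8]:
  j=3: true
  j=4: true
  j=5: true
  j=6: true
  j=7: true
  j=8: true
All positions satisfy it → formula holds.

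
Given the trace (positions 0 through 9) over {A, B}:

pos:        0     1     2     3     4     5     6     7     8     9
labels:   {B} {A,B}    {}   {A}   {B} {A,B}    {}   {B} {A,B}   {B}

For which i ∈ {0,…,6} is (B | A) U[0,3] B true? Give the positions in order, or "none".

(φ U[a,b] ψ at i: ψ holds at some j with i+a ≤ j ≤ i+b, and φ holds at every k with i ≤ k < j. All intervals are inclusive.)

Evaluate at each i in [0,6]:
  i=0: ✓ (rhs at j=0)
  i=1: ✓ (rhs at j=1)
  i=2: ✗ (lhs fails at k=2 before rhs at j=4)
  i=3: ✓ (rhs at j=4; lhs holds on [3,3])
  i=4: ✓ (rhs at j=4)
  i=5: ✓ (rhs at j=5)
  i=6: ✗ (lhs fails at k=6 before rhs at j=7)

0, 1, 3, 4, 5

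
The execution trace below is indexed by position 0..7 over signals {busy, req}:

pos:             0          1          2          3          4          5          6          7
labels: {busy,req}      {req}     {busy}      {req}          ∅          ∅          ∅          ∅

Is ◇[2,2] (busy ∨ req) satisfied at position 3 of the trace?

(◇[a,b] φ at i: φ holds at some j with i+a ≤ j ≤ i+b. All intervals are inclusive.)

Check (busy ∨ req) at each j in [5,5]:
  j=5: false
No position in the window satisfies it → formula fails.

No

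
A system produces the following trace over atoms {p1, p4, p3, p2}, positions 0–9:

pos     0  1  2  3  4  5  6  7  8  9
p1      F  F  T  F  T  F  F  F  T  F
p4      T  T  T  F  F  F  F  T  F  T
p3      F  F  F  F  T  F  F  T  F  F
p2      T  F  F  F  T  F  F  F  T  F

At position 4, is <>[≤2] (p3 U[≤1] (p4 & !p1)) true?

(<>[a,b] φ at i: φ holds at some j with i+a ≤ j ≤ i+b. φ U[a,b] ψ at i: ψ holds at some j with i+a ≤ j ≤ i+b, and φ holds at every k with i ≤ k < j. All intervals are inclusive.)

Check (p3 U[≤1] (p4 & !p1)) at each j in [4,6]:
  j=4: fails
  j=5: fails
  j=6: fails
No position in the window satisfies it → formula fails.

No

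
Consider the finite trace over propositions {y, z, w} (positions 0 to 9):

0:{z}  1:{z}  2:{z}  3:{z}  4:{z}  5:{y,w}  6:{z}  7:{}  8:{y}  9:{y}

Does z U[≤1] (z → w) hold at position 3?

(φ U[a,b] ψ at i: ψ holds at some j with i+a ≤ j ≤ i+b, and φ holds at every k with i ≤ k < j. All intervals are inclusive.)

False

Need some j in [3,4] with (z → w), and z at every k in [3,j-1].
  j=3: (z → w) false.
  j=4: (z → w) false.
No j in the window works → until fails.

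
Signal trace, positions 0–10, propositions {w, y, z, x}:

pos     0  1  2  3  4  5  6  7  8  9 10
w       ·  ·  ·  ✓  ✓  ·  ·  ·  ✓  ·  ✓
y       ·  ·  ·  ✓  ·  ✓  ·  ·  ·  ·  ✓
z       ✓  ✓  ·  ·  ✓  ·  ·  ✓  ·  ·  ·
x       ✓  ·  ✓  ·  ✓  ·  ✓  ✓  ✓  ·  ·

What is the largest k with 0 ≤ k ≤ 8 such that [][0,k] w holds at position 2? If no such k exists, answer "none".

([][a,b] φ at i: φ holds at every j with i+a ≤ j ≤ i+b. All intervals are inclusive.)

none

w must hold from j=2 onward; find where it first fails.
  j=2: fails → no k works.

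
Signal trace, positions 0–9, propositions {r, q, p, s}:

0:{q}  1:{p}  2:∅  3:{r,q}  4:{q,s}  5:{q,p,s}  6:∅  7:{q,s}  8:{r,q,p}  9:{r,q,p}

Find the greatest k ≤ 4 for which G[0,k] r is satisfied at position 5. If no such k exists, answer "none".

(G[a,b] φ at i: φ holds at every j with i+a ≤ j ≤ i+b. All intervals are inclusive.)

none

r must hold from j=5 onward; find where it first fails.
  j=5: fails → no k works.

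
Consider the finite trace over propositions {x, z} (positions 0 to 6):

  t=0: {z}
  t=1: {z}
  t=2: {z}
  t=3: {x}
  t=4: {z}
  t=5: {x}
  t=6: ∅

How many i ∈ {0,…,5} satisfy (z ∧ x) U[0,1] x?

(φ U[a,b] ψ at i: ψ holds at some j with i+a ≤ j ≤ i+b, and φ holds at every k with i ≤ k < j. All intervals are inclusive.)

2

Evaluate at each i in [0,5]:
  i=0: ✗ (no rhs in [0,1])
  i=1: ✗ (no rhs in [1,2])
  i=2: ✗ (lhs fails at k=2 before rhs at j=3)
  i=3: ✓ (rhs at j=3)
  i=4: ✗ (lhs fails at k=4 before rhs at j=5)
  i=5: ✓ (rhs at j=5)
Positions where it holds: {3, 5} → 2.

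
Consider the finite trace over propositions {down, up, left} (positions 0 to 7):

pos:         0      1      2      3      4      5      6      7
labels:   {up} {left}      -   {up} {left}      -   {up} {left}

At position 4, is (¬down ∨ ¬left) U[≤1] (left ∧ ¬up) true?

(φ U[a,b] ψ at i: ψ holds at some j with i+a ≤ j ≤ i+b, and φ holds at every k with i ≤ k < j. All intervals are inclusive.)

Holds

Need some j in [4,5] with (left ∧ ¬up), and (¬down ∨ ¬left) at every k in [4,j-1].
  j=4: (left ∧ ¬up) holds; no prefix to check → satisfied.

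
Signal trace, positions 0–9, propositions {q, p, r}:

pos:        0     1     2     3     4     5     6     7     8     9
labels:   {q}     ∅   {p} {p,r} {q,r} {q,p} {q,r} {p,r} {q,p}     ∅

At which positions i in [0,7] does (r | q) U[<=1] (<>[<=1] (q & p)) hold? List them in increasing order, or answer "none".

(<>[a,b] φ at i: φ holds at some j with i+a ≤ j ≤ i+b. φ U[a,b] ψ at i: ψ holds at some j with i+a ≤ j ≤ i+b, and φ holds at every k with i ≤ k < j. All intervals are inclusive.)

3, 4, 5, 6, 7

Evaluate at each i in [0,7]:
  i=0: ✗ (no rhs in [0,1])
  i=1: ✗ (no rhs in [1,2])
  i=2: ✗ (no rhs in [2,3])
  i=3: ✓ (rhs at j=4; lhs holds on [3,3])
  i=4: ✓ (rhs at j=4)
  i=5: ✓ (rhs at j=5)
  i=6: ✓ (rhs at j=7; lhs holds on [6,6])
  i=7: ✓ (rhs at j=7)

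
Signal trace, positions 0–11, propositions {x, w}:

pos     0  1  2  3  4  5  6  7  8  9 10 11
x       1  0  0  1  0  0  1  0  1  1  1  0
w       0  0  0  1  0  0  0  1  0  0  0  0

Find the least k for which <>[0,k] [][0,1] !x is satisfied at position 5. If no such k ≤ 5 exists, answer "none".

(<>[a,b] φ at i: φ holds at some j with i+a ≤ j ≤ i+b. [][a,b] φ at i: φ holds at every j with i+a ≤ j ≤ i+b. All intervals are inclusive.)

none

Scan j = 5,6,… for [][0,1] !x:
  j=5: fails
  j=6: fails
  j=7: fails
  j=8: fails
  j=9: fails
  j=10: fails
No j in [5,10] satisfies it → none.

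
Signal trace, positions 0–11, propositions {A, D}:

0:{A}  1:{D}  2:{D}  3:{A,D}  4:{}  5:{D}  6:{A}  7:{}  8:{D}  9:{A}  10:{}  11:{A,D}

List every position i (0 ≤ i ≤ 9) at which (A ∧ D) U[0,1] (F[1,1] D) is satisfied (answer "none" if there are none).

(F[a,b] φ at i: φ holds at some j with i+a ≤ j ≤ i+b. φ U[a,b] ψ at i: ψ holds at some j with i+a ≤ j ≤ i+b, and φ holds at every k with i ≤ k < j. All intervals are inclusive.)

Evaluate at each i in [0,9]:
  i=0: ✓ (rhs at j=0)
  i=1: ✓ (rhs at j=1)
  i=2: ✓ (rhs at j=2)
  i=3: ✓ (rhs at j=4; lhs holds on [3,3])
  i=4: ✓ (rhs at j=4)
  i=5: ✗ (no rhs in [5,6])
  i=6: ✗ (lhs fails at k=6 before rhs at j=7)
  i=7: ✓ (rhs at j=7)
  i=8: ✗ (no rhs in [8,9])
  i=9: ✗ (lhs fails at k=9 before rhs at j=10)

0, 1, 2, 3, 4, 7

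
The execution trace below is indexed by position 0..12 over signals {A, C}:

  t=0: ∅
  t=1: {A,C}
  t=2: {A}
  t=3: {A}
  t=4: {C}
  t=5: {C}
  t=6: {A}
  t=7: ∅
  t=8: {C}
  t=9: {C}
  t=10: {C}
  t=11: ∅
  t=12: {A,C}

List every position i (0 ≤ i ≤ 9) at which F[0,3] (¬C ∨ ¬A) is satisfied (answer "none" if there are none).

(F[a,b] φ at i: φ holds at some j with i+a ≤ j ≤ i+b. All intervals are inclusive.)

0, 1, 2, 3, 4, 5, 6, 7, 8, 9

Evaluate at each i in [0,9]:
  i=0: ✓ (witness j=0)
  i=1: ✓ (witness j=2)
  i=2: ✓ (witness j=2)
  i=3: ✓ (witness j=3)
  i=4: ✓ (witness j=4)
  i=5: ✓ (witness j=5)
  i=6: ✓ (witness j=6)
  i=7: ✓ (witness j=7)
  i=8: ✓ (witness j=8)
  i=9: ✓ (witness j=9)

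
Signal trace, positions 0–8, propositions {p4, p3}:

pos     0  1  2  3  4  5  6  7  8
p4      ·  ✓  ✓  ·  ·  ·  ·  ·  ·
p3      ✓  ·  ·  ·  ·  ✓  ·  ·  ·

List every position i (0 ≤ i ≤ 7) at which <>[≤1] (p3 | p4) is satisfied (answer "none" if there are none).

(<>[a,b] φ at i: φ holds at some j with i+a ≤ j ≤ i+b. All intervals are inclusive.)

0, 1, 2, 4, 5

Evaluate at each i in [0,7]:
  i=0: ✓ (witness j=0)
  i=1: ✓ (witness j=1)
  i=2: ✓ (witness j=2)
  i=3: ✗ (none in [3,4])
  i=4: ✓ (witness j=5)
  i=5: ✓ (witness j=5)
  i=6: ✗ (none in [6,7])
  i=7: ✗ (none in [7,8])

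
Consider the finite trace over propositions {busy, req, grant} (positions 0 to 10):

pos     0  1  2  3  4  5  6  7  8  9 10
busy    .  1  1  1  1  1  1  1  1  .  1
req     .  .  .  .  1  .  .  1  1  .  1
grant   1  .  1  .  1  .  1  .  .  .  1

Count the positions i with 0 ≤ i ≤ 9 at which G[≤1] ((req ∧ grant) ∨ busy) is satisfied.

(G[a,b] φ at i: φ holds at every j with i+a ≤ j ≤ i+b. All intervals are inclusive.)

7

Evaluate at each i in [0,9]:
  i=0: ✗ (fails at j=0)
  i=1: ✓ (all of [1,2])
  i=2: ✓ (all of [2,3])
  i=3: ✓ (all of [3,4])
  i=4: ✓ (all of [4,5])
  i=5: ✓ (all of [5,6])
  i=6: ✓ (all of [6,7])
  i=7: ✓ (all of [7,8])
  i=8: ✗ (fails at j=9)
  i=9: ✗ (fails at j=9)
Positions where it holds: {1, 2, 3, 4, 5, 6, 7} → 7.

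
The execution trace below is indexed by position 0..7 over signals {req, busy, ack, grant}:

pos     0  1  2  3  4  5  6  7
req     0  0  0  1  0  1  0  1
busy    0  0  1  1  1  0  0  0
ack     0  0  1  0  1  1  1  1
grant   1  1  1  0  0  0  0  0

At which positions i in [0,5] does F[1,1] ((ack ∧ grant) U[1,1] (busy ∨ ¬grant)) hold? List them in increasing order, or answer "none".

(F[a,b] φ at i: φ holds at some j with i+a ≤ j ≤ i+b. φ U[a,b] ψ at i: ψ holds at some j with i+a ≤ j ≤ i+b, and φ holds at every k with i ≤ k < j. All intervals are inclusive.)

Evaluate at each i in [0,5]:
  i=0: ✗ (none in [1,1])
  i=1: ✓ (witness j=2)
  i=2: ✗ (none in [3,3])
  i=3: ✗ (none in [4,4])
  i=4: ✗ (none in [5,5])
  i=5: ✗ (none in [6,6])

1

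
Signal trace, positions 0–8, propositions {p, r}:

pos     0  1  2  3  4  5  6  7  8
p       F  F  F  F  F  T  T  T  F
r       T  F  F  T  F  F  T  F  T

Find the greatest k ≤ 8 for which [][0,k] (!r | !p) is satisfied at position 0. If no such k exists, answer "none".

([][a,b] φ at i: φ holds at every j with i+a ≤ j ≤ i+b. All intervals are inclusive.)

(!r | !p) must hold from j=0 onward; find where it first fails.
  j=0: holds
  j=1: holds
  j=2: holds
  j=3: holds
  j=4: holds
  j=5: holds
  j=6: fails
Holds on [0,5], so largest k = 5.

5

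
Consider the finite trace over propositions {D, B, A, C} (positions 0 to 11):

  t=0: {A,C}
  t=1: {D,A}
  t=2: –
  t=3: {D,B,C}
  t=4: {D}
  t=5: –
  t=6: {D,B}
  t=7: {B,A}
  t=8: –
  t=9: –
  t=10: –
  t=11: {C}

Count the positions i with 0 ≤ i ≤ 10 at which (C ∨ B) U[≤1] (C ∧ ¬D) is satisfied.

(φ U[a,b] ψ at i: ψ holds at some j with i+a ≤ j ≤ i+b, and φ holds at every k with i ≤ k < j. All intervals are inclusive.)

1

Evaluate at each i in [0,10]:
  i=0: ✓ (rhs at j=0)
  i=1: ✗ (no rhs in [1,2])
  i=2: ✗ (no rhs in [2,3])
  i=3: ✗ (no rhs in [3,4])
  i=4: ✗ (no rhs in [4,5])
  i=5: ✗ (no rhs in [5,6])
  i=6: ✗ (no rhs in [6,7])
  i=7: ✗ (no rhs in [7,8])
  i=8: ✗ (no rhs in [8,9])
  i=9: ✗ (no rhs in [9,10])
  i=10: ✗ (lhs fails at k=10 before rhs at j=11)
Positions where it holds: {0} → 1.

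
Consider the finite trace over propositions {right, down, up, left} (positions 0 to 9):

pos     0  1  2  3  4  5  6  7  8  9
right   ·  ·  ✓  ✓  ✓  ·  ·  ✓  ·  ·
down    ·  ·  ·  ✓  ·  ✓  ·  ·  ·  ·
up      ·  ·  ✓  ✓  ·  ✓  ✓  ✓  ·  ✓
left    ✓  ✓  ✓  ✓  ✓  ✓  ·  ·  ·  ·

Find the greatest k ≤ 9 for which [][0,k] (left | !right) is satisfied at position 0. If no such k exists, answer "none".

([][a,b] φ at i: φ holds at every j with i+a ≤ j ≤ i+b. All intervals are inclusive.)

(left | !right) must hold from j=0 onward; find where it first fails.
  j=0: holds
  j=1: holds
  j=2: holds
  j=3: holds
  j=4: holds
  j=5: holds
  j=6: holds
  j=7: fails
Holds on [0,6], so largest k = 6.

6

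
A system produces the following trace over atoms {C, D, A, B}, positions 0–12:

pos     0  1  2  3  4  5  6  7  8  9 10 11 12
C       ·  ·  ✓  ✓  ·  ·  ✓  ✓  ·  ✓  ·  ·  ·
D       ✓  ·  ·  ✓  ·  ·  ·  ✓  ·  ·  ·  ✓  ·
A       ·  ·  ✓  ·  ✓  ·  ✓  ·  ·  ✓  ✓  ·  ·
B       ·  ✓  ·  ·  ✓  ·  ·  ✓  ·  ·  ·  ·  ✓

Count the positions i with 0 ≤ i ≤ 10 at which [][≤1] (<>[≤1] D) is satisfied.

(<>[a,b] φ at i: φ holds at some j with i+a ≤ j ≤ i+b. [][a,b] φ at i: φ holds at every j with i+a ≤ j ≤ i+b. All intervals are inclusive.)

Evaluate at each i in [0,10]:
  i=0: ✗ (fails at j=1)
  i=1: ✗ (fails at j=1)
  i=2: ✓ (all of [2,3])
  i=3: ✗ (fails at j=4)
  i=4: ✗ (fails at j=4)
  i=5: ✗ (fails at j=5)
  i=6: ✓ (all of [6,7])
  i=7: ✗ (fails at j=8)
  i=8: ✗ (fails at j=8)
  i=9: ✗ (fails at j=9)
  i=10: ✓ (all of [10,11])
Positions where it holds: {2, 6, 10} → 3.

3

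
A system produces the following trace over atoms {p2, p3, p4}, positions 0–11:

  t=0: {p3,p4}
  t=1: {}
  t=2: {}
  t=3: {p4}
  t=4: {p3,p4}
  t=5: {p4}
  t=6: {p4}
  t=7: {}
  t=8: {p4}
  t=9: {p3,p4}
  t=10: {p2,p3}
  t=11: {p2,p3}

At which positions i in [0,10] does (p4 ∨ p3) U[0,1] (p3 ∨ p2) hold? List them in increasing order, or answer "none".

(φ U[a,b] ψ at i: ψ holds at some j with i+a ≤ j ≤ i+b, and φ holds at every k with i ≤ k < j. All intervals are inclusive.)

0, 3, 4, 8, 9, 10

Evaluate at each i in [0,10]:
  i=0: ✓ (rhs at j=0)
  i=1: ✗ (no rhs in [1,2])
  i=2: ✗ (no rhs in [2,3])
  i=3: ✓ (rhs at j=4; lhs holds on [3,3])
  i=4: ✓ (rhs at j=4)
  i=5: ✗ (no rhs in [5,6])
  i=6: ✗ (no rhs in [6,7])
  i=7: ✗ (no rhs in [7,8])
  i=8: ✓ (rhs at j=9; lhs holds on [8,8])
  i=9: ✓ (rhs at j=9)
  i=10: ✓ (rhs at j=10)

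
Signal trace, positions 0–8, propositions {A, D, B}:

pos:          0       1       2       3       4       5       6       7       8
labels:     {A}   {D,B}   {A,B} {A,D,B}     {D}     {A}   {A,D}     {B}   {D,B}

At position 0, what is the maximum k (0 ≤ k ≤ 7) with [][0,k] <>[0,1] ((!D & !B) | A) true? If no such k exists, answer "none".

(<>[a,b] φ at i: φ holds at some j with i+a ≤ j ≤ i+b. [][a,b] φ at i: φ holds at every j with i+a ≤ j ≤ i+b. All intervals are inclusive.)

<>[0,1] ((!D & !B) | A) must hold from j=0 onward; find where it first fails.
  j=0: holds
  j=1: holds
  j=2: holds
  j=3: holds
  j=4: holds
  j=5: holds
  j=6: holds
  j=7: fails
Holds on [0,6], so largest k = 6.

6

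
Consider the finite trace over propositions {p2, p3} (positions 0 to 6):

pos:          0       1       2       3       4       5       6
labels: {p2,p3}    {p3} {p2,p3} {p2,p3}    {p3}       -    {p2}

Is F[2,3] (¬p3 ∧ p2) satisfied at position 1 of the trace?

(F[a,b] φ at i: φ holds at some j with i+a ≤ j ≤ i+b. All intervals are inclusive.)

Check (¬p3 ∧ p2) at each j in [3,4]:
  j=3: false
  j=4: false
No position in the window satisfies it → formula fails.

No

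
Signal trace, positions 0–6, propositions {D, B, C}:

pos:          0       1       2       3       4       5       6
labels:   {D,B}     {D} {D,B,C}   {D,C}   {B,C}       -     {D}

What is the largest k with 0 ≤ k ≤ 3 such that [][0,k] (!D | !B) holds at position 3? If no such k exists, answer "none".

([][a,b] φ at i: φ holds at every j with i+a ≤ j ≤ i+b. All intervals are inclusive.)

(!D | !B) must hold from j=3 onward; find where it first fails.
  j=3: holds
  j=4: holds
  j=5: holds
  j=6: holds
Holds through j=6; largest k = 3.

3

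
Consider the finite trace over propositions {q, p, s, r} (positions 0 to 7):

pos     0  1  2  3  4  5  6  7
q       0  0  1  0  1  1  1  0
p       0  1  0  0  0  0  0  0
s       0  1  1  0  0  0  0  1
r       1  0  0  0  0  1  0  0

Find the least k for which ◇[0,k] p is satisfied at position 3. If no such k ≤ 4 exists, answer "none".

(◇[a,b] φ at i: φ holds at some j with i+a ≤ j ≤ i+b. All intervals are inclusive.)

Scan j = 3,4,… for p:
  j=3: fails
  j=4: fails
  j=5: fails
  j=6: fails
  j=7: fails
No j in [3,7] satisfies it → none.

none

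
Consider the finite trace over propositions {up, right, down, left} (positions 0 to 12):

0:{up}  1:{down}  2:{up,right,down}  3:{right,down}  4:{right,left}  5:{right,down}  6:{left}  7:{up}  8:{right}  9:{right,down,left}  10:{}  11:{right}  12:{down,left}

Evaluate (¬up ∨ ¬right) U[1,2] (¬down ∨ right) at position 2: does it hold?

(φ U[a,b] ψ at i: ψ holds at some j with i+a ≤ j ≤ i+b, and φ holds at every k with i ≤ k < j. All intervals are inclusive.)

Does not hold

Need some j in [3,4] with (¬down ∨ right), and (¬up ∨ ¬right) at every k in [2,j-1].
  j=3: (¬down ∨ right) holds, but (¬up ∨ ¬right) fails at k=2 → not this j.
  j=4: (¬down ∨ right) holds, but (¬up ∨ ¬right) fails at k=2 → not this j.
No j in the window works → until fails.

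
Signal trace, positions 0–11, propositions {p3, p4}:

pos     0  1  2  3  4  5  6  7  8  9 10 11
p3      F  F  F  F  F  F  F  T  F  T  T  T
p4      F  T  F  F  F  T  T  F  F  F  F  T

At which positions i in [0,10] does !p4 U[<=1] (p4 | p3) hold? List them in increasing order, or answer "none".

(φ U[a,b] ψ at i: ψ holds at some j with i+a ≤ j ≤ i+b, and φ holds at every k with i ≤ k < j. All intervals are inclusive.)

Evaluate at each i in [0,10]:
  i=0: ✓ (rhs at j=1; lhs holds on [0,0])
  i=1: ✓ (rhs at j=1)
  i=2: ✗ (no rhs in [2,3])
  i=3: ✗ (no rhs in [3,4])
  i=4: ✓ (rhs at j=5; lhs holds on [4,4])
  i=5: ✓ (rhs at j=5)
  i=6: ✓ (rhs at j=6)
  i=7: ✓ (rhs at j=7)
  i=8: ✓ (rhs at j=9; lhs holds on [8,8])
  i=9: ✓ (rhs at j=9)
  i=10: ✓ (rhs at j=10)

0, 1, 4, 5, 6, 7, 8, 9, 10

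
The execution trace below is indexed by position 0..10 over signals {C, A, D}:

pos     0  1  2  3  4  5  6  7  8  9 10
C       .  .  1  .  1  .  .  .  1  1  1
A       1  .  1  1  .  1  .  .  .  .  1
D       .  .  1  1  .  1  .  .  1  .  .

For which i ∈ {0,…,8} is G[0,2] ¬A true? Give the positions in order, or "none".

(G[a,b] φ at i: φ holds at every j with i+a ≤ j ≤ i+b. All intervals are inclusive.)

6, 7

Evaluate at each i in [0,8]:
  i=0: ✗ (fails at j=0)
  i=1: ✗ (fails at j=2)
  i=2: ✗ (fails at j=2)
  i=3: ✗ (fails at j=3)
  i=4: ✗ (fails at j=5)
  i=5: ✗ (fails at j=5)
  i=6: ✓ (all of [6,8])
  i=7: ✓ (all of [7,9])
  i=8: ✗ (fails at j=10)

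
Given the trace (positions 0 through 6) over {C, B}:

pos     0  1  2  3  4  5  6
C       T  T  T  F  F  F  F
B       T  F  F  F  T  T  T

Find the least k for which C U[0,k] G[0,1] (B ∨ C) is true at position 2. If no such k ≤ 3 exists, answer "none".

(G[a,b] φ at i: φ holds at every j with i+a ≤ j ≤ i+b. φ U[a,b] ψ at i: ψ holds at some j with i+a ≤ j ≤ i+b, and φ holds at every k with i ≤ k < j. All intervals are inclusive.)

Need earliest j ≥ 2 with G[0,1] (B ∨ C), and C at every k in [2,j-1].
  j=2: rhs fails.
  j=3: rhs fails.
  j=4: rhs holds but lhs fails at k=3.
  j=5: rhs holds but lhs fails at k=3.
No witness within the range → none.

none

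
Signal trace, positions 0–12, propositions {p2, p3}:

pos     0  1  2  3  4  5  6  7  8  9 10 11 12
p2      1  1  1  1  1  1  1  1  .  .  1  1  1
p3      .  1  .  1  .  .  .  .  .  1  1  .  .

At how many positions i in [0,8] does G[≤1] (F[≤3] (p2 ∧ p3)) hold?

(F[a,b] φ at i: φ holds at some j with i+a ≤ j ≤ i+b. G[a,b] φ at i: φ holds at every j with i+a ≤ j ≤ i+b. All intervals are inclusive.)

5

Evaluate at each i in [0,8]:
  i=0: ✓ (all of [0,1])
  i=1: ✓ (all of [1,2])
  i=2: ✓ (all of [2,3])
  i=3: ✗ (fails at j=4)
  i=4: ✗ (fails at j=4)
  i=5: ✗ (fails at j=5)
  i=6: ✗ (fails at j=6)
  i=7: ✓ (all of [7,8])
  i=8: ✓ (all of [8,9])
Positions where it holds: {0, 1, 2, 7, 8} → 5.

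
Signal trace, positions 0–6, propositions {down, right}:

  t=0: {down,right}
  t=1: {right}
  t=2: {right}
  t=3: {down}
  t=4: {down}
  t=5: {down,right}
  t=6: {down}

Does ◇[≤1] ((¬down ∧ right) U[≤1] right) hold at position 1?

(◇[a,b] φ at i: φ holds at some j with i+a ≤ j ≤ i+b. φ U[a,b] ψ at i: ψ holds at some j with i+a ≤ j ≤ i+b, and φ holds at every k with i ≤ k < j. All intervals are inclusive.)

True

Check ((¬down ∧ right) U[≤1] right) at each j in [1,2]:
  j=1: holds
  j=2: holds
Found at j=1 → formula holds.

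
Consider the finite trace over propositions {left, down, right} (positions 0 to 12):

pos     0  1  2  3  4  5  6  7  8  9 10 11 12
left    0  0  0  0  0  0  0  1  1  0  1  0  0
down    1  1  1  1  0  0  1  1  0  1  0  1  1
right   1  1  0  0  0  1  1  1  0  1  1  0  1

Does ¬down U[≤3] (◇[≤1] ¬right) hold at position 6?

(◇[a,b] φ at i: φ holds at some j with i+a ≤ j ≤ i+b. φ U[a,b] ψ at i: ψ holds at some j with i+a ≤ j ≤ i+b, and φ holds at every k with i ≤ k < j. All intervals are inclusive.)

Need some j in [6,9] with ◇[≤1] ¬right, and ¬down at every k in [6,j-1].
  j=6: ◇[≤1] ¬right — fails (none in [6,7]).
  j=7: ◇[≤1] ¬right holds, but ¬down fails at k=6 → not this j.
  j=8: ◇[≤1] ¬right holds, but ¬down fails at k=6 → not this j.
  j=9: ◇[≤1] ¬right — fails (none in [9,10]).
No j in the window works → until fails.

Does not hold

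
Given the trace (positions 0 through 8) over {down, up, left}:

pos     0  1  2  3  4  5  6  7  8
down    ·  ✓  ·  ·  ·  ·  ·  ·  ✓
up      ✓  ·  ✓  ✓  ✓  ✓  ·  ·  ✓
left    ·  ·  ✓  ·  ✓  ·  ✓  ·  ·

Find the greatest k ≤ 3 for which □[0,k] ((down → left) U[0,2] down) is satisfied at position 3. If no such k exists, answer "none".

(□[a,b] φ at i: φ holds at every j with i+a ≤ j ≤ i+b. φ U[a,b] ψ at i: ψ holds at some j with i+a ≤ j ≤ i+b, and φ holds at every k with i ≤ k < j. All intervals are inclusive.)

((down → left) U[0,2] down) must hold from j=3 onward; find where it first fails.
  j=3: fails → no k works.

none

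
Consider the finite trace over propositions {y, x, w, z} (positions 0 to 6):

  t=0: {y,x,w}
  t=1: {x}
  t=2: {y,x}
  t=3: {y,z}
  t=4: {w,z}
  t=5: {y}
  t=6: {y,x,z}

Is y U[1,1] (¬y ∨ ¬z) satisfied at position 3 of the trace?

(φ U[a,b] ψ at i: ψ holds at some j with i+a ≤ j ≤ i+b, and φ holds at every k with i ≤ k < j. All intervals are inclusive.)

Need some j in [4,4] with (¬y ∨ ¬z), and y at every k in [3,j-1].
  j=4: (¬y ∨ ¬z) holds; y holds at every k in [3,3] → satisfied.

Yes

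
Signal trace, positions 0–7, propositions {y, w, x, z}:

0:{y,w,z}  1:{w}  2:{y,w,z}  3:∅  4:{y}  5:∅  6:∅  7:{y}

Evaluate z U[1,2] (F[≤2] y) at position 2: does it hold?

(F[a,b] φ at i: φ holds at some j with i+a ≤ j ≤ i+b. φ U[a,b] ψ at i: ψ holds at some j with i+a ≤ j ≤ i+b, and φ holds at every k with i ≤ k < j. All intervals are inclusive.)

Need some j in [3,4] with F[≤2] y, and z at every k in [2,j-1].
  j=3: F[≤2] y holds; z holds at every k in [2,2] → satisfied.

Holds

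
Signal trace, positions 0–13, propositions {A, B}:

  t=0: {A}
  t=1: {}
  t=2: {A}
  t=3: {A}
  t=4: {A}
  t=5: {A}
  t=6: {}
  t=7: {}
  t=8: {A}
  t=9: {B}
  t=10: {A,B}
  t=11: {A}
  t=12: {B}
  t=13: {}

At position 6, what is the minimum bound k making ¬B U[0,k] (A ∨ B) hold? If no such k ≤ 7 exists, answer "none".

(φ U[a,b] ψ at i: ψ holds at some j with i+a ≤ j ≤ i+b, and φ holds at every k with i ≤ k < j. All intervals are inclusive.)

Need earliest j ≥ 6 with (A ∨ B), and ¬B at every k in [6,j-1].
  j=6: rhs fails.
  j=7: rhs fails.
  j=8: rhs holds; lhs holds on [6,7]. k = 2.

2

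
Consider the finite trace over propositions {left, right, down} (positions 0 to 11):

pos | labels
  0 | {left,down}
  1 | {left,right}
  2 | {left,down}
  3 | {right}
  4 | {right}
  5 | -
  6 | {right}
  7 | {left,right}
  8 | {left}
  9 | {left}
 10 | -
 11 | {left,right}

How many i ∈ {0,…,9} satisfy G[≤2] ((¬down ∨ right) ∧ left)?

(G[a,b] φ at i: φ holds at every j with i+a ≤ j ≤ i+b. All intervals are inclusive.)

1

Evaluate at each i in [0,9]:
  i=0: ✗ (fails at j=0)
  i=1: ✗ (fails at j=2)
  i=2: ✗ (fails at j=2)
  i=3: ✗ (fails at j=3)
  i=4: ✗ (fails at j=4)
  i=5: ✗ (fails at j=5)
  i=6: ✗ (fails at j=6)
  i=7: ✓ (all of [7,9])
  i=8: ✗ (fails at j=10)
  i=9: ✗ (fails at j=10)
Positions where it holds: {7} → 1.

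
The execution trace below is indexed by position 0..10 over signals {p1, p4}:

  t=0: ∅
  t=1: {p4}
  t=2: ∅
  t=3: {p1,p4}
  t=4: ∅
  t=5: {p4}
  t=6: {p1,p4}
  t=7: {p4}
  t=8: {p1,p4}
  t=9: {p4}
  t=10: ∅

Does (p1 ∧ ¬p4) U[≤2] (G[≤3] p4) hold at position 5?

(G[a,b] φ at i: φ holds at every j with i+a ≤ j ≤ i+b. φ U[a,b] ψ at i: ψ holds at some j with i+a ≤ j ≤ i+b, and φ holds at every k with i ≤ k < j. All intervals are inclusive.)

Yes

Need some j in [5,7] with G[≤3] p4, and (p1 ∧ ¬p4) at every k in [5,j-1].
  j=5: G[≤3] p4 holds; no prefix to check → satisfied.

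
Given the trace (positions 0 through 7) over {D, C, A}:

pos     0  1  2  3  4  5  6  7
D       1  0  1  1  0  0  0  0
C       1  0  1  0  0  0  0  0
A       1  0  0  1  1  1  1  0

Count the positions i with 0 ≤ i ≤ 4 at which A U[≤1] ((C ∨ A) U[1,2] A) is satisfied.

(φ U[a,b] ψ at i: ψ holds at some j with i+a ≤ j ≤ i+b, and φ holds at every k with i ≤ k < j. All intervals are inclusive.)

3

Evaluate at each i in [0,4]:
  i=0: ✗ (no rhs in [0,1])
  i=1: ✗ (lhs fails at k=1 before rhs at j=2)
  i=2: ✓ (rhs at j=2)
  i=3: ✓ (rhs at j=3)
  i=4: ✓ (rhs at j=4)
Positions where it holds: {2, 3, 4} → 3.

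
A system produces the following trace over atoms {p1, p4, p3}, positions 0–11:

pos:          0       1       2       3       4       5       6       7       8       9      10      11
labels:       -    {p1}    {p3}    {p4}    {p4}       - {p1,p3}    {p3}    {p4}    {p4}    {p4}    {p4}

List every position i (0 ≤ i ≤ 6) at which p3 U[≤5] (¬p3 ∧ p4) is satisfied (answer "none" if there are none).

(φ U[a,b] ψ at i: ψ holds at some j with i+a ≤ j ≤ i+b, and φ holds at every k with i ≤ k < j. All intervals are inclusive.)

2, 3, 4, 6

Evaluate at each i in [0,6]:
  i=0: ✗ (lhs fails at k=0 before rhs at j=3)
  i=1: ✗ (lhs fails at k=1 before rhs at j=3)
  i=2: ✓ (rhs at j=3; lhs holds on [2,2])
  i=3: ✓ (rhs at j=3)
  i=4: ✓ (rhs at j=4)
  i=5: ✗ (lhs fails at k=5 before rhs at j=8)
  i=6: ✓ (rhs at j=8; lhs holds on [6,7])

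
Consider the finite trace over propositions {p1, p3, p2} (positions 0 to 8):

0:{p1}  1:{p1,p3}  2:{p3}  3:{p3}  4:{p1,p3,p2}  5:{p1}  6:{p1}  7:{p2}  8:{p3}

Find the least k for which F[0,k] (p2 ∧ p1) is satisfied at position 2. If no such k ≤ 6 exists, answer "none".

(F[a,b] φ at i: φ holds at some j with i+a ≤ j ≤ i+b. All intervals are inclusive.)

Scan j = 2,3,… for (p2 ∧ p1):
  j=2: fails
  j=3: fails
  j=4: holds
First hit at j=4, so smallest k = 4-2 = 2.

2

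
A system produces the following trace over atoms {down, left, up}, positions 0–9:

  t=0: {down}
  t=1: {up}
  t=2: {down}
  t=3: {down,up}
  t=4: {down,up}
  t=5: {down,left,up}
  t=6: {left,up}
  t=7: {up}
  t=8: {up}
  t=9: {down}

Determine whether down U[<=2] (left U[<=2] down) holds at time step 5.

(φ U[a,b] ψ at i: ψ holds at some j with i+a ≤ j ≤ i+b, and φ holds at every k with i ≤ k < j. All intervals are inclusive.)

Need some j in [5,7] with (left U[<=2] down), and down at every k in [5,j-1].
  j=5: (left U[<=2] down) holds; no prefix to check → satisfied.

Yes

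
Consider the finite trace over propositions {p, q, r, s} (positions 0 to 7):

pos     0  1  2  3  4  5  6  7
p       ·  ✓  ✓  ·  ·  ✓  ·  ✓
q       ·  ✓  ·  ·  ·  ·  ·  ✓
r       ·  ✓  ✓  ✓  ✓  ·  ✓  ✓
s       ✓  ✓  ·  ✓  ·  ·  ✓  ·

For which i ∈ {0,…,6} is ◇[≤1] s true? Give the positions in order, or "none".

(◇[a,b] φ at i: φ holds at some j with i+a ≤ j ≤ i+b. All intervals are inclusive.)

0, 1, 2, 3, 5, 6

Evaluate at each i in [0,6]:
  i=0: ✓ (witness j=0)
  i=1: ✓ (witness j=1)
  i=2: ✓ (witness j=3)
  i=3: ✓ (witness j=3)
  i=4: ✗ (none in [4,5])
  i=5: ✓ (witness j=6)
  i=6: ✓ (witness j=6)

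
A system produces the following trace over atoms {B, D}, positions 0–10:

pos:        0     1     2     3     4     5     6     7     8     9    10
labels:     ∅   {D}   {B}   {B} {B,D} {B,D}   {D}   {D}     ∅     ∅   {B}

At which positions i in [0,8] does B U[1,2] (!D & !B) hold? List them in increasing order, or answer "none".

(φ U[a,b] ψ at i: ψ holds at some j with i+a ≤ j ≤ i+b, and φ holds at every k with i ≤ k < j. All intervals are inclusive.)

none

Evaluate at each i in [0,8]:
  i=0: ✗ (no rhs in [1,2])
  i=1: ✗ (no rhs in [2,3])
  i=2: ✗ (no rhs in [3,4])
  i=3: ✗ (no rhs in [4,5])
  i=4: ✗ (no rhs in [5,6])
  i=5: ✗ (no rhs in [6,7])
  i=6: ✗ (lhs fails at k=6 before rhs at j=8)
  i=7: ✗ (lhs fails at k=7 before rhs at j=8)
  i=8: ✗ (lhs fails at k=8 before rhs at j=9)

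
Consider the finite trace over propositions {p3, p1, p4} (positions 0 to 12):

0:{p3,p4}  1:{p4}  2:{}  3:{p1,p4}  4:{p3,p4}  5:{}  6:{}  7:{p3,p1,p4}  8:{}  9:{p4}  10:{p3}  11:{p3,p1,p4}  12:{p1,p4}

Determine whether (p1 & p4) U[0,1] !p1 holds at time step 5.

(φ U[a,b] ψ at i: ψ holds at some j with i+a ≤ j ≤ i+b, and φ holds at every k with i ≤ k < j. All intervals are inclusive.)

Yes

Need some j in [5,6] with !p1, and (p1 & p4) at every k in [5,j-1].
  j=5: !p1 holds; no prefix to check → satisfied.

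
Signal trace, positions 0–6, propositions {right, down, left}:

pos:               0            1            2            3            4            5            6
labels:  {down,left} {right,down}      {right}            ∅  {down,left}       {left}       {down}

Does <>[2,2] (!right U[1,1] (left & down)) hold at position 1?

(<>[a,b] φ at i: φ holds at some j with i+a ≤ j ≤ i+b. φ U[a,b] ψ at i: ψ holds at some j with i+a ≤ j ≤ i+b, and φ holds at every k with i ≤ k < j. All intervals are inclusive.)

Check (!right U[1,1] (left & down)) at each j in [3,3]:
  j=3: holds
Found at j=3 → formula holds.

Holds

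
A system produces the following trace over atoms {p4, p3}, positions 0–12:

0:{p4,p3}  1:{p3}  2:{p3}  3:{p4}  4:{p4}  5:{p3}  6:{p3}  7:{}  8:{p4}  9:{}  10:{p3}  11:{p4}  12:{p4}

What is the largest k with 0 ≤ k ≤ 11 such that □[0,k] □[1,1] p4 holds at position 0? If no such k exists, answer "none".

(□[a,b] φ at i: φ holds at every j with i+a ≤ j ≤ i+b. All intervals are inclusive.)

□[1,1] p4 must hold from j=0 onward; find where it first fails.
  j=0: fails → no k works.

none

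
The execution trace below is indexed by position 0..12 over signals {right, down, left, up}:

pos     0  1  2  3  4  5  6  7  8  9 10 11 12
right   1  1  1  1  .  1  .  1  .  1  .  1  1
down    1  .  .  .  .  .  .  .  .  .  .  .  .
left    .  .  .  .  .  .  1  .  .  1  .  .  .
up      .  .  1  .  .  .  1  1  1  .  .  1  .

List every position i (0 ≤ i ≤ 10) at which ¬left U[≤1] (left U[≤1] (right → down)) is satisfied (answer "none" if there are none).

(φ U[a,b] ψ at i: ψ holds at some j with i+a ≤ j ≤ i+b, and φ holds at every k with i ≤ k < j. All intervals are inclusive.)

0, 3, 4, 5, 6, 7, 8, 9, 10

Evaluate at each i in [0,10]:
  i=0: ✓ (rhs at j=0)
  i=1: ✗ (no rhs in [1,2])
  i=2: ✗ (no rhs in [2,3])
  i=3: ✓ (rhs at j=4; lhs holds on [3,3])
  i=4: ✓ (rhs at j=4)
  i=5: ✓ (rhs at j=6; lhs holds on [5,5])
  i=6: ✓ (rhs at j=6)
  i=7: ✓ (rhs at j=8; lhs holds on [7,7])
  i=8: ✓ (rhs at j=8)
  i=9: ✓ (rhs at j=9)
  i=10: ✓ (rhs at j=10)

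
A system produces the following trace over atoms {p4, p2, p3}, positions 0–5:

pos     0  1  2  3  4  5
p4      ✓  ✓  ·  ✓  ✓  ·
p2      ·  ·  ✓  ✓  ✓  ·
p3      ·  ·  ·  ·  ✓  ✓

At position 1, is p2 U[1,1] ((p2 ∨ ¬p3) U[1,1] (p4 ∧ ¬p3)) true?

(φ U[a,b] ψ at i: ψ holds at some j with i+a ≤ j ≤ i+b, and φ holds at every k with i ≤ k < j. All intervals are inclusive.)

Need some j in [2,2] with ((p2 ∨ ¬p3) U[1,1] (p4 ∧ ¬p3)), and p2 at every k in [1,j-1].
  j=2: ((p2 ∨ ¬p3) U[1,1] (p4 ∧ ¬p3)) holds, but p2 fails at k=1 → not this j.
No j in the window works → until fails.

No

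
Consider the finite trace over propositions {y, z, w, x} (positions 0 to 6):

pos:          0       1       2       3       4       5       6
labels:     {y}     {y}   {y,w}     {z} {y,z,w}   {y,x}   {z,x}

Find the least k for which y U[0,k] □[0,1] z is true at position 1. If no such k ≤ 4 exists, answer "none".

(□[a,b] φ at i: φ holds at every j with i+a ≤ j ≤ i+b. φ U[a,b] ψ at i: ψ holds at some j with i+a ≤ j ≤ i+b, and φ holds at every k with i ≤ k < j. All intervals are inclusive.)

2

Need earliest j ≥ 1 with □[0,1] z, and y at every k in [1,j-1].
  j=1: rhs fails.
  j=2: rhs fails.
  j=3: rhs holds; lhs holds on [1,2]. k = 2.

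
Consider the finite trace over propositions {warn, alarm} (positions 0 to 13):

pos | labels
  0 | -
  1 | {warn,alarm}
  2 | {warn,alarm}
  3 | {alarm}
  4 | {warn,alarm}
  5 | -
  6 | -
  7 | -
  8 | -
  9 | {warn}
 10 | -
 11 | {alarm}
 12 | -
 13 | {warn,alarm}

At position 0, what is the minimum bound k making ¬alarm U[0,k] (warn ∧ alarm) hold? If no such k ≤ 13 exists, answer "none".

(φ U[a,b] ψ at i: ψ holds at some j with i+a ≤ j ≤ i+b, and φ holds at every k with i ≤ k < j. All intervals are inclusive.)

Need earliest j ≥ 0 with (warn ∧ alarm), and ¬alarm at every k in [0,j-1].
  j=0: rhs fails.
  j=1: rhs holds; lhs holds on [0,0]. k = 1.

1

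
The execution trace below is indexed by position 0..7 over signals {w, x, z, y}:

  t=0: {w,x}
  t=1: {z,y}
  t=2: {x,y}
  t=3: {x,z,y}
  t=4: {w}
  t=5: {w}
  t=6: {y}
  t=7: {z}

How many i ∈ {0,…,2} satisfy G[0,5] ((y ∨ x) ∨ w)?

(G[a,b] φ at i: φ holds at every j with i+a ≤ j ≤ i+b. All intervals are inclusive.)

Evaluate at each i in [0,2]:
  i=0: ✓ (all of [0,5])
  i=1: ✓ (all of [1,6])
  i=2: ✗ (fails at j=7)
Positions where it holds: {0, 1} → 2.

2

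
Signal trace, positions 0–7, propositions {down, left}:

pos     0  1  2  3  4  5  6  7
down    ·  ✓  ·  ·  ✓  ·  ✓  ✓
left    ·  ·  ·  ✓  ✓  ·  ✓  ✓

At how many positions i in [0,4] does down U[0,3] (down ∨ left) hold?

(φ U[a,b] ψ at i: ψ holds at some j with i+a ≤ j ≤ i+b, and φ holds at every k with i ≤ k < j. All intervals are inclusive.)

3

Evaluate at each i in [0,4]:
  i=0: ✗ (lhs fails at k=0 before rhs at j=1)
  i=1: ✓ (rhs at j=1)
  i=2: ✗ (lhs fails at k=2 before rhs at j=3)
  i=3: ✓ (rhs at j=3)
  i=4: ✓ (rhs at j=4)
Positions where it holds: {1, 3, 4} → 3.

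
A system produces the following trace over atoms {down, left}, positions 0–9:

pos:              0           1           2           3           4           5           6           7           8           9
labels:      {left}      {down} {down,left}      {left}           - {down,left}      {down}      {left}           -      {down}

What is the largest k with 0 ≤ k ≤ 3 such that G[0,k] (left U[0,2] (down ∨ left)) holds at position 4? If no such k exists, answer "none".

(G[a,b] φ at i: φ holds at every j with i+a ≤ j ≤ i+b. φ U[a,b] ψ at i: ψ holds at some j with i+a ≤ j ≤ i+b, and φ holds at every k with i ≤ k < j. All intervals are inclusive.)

none

(left U[0,2] (down ∨ left)) must hold from j=4 onward; find where it first fails.
  j=4: fails → no k works.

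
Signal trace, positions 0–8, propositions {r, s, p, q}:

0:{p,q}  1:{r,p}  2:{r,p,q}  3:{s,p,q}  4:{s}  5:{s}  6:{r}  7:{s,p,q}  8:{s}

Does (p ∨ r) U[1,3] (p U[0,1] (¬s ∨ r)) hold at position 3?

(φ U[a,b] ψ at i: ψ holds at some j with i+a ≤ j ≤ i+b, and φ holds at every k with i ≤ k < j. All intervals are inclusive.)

Need some j in [4,6] with (p U[0,1] (¬s ∨ r)), and (p ∨ r) at every k in [3,j-1].
  j=4: (p U[0,1] (¬s ∨ r)) — fails.
  j=5: (p U[0,1] (¬s ∨ r)) — fails.
  j=6: (p U[0,1] (¬s ∨ r)) holds, but (p ∨ r) fails at k=4 → not this j.
No j in the window works → until fails.

No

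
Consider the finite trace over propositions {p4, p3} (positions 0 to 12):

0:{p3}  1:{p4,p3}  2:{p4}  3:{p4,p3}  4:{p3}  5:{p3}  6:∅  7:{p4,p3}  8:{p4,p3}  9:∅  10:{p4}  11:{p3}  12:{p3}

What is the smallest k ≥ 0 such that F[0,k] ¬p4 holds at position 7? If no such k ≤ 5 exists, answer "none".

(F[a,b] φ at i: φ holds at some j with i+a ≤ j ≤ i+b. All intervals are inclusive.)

Scan j = 7,8,… for ¬p4:
  j=7: fails
  j=8: fails
  j=9: holds
First hit at j=9, so smallest k = 9-7 = 2.

2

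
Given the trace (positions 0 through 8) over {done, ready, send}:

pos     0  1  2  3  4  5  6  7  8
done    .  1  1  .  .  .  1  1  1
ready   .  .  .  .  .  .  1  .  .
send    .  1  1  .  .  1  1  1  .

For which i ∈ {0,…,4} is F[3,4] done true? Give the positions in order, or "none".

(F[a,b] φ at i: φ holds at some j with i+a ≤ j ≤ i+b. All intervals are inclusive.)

2, 3, 4

Evaluate at each i in [0,4]:
  i=0: ✗ (none in [3,4])
  i=1: ✗ (none in [4,5])
  i=2: ✓ (witness j=6)
  i=3: ✓ (witness j=6)
  i=4: ✓ (witness j=7)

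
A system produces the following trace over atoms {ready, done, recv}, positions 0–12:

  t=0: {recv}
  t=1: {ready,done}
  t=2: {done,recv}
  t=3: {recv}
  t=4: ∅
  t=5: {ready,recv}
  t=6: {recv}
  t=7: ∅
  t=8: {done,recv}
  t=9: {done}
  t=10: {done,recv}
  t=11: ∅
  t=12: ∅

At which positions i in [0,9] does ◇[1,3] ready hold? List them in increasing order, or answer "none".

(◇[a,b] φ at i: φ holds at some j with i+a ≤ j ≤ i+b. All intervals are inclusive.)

Evaluate at each i in [0,9]:
  i=0: ✓ (witness j=1)
  i=1: ✗ (none in [2,4])
  i=2: ✓ (witness j=5)
  i=3: ✓ (witness j=5)
  i=4: ✓ (witness j=5)
  i=5: ✗ (none in [6,8])
  i=6: ✗ (none in [7,9])
  i=7: ✗ (none in [8,10])
  i=8: ✗ (none in [9,11])
  i=9: ✗ (none in [10,12])

0, 2, 3, 4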